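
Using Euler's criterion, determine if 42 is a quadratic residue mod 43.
By Euler's criterion: 42^{21} ≡ 42 mod 43. Since this equals -1 (≡ 42), 42 is not a QR.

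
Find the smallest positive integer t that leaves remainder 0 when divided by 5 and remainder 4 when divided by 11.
M = 5 × 11 = 55. M₁ = 11, y₁ ≡ 1 (mod 5). M₂ = 5, y₂ ≡ 9 (mod 11). t = 0×11×1 + 4×5×9 ≡ 15 (mod 55)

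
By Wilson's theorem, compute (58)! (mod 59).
By Wilson's theorem, (58)! ≡ -1 ≡ 58 (mod 59)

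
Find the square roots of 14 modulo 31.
The square roots of 14 mod 31 are 18 and 13. Verify: 18² = 324 ≡ 14 mod 31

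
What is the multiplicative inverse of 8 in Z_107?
Since 107 is prime, by Fermat 8^(-1) ≡ 8^{105} ≡ 67 mod 107. Verify: 8 × 67 = 536 ≡ 1 mod 107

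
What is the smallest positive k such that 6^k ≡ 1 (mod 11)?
Powers of 6 mod 11: 6^1≡6, 6^2≡3, 6^3≡7, 6^4≡9, 6^5≡10, 6^6≡5, 6^7≡8, 6^8≡4, 6^9≡2, 6^10≡1. ord_11(6) = 10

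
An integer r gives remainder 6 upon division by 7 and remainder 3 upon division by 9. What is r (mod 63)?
M = 7 × 9 = 63. M₁ = 9, y₁ ≡ 4 (mod 7). M₂ = 7, y₂ ≡ 4 (mod 9). r = 6×9×4 + 3×7×4 ≡ 48 (mod 63)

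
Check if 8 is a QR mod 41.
By Euler's criterion: 8^{20} ≡ 1 (mod 41). Since this equals 1, 8 is a QR.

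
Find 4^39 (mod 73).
By repeated squaring (mod 73): 4^{1}≡4, 4^{2}≡16, 4^{4}≡37, 4^{8}≡55, 4^{16}≡32, 4^{32}≡2. Then 4^{39} = 4^{32+4+2+1} ≡ 2 × 37 × 16 × 4 ≡ 64 (mod 73)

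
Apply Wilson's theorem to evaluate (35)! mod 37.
(36)! = (35)! × (36) ≡ -1 mod 37. So (35)! ≡ -1 × (36)^(-1) ≡ (-1)×(-1) = 1 mod 37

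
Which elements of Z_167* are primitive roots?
There are φ(166) = 82 primitive roots mod 167: {5, 10, 13, 15, 17, 20, 23, 26, 30, 34, 35, 37, 39, 40, 41, 43, 45, 46, 51, 52, 53, 55, 59, 60, 67, 68, 69, 70, 71, 73, 74, 78, 79, 80, 82, 83, 86, 90, 91, 92, 95, 101, 102, 103, 104, 105, 106, 109, 110, 111, 113, 117, 118, 119, 120, 123, 125, 129, 131, 134, 135, 136, 138, 139, 140, 142, 143, 145, 146, 148, 149, 151, 153, 155, 156, 158, 159, 160, 161, 163, 164, 165}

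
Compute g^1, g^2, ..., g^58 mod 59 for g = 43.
43^1, 43^2, ..., 43^{58} mod 59: [43, 20, 34, 46, 31, 35, 30, 51, 10, 17, 23, 45, 47, 15, 55, 5, 38, 41, 52, 53, 37, 57, 32, 19, 50, 26, 56, 48, 58, 16, 39, 25, 13, 28, 24, 29, 8, 49, 42, 36, 14, 12, 44, 4, 54, 21, 18, 7, 6, 22, 2, 27, 40, 9, 33, 3, 11, 1]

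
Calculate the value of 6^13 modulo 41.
By repeated squaring (mod 41): 6^{1}≡6, 6^{2}≡36, 6^{4}≡25, 6^{8}≡10. Then 6^{13} = 6^{8+4+1} ≡ 10 × 25 × 6 ≡ 24 (mod 41)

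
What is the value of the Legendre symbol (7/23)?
(7/23) = 7^{11} mod 23 = -1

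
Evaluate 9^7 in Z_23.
By repeated squaring (mod 23): 9^{1}≡9, 9^{2}≡12, 9^{4}≡6. Then 9^{7} = 9^{4+2+1} ≡ 6 × 12 × 9 ≡ 4 (mod 23)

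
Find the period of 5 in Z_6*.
Powers of 5 mod 6: 5^1≡5, 5^2≡1. ord_6(5) = 2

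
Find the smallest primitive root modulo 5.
g = 2. For each prime q|4: 2^{2}≡4, none ≡ 1, so ord_5(2) = 4 and 2 is a primitive root.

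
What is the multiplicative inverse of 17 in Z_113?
Since 113 is prime, by Fermat 17^(-1) ≡ 17^{111} ≡ 20 mod 113. Verify: 17 × 20 = 340 ≡ 1 mod 113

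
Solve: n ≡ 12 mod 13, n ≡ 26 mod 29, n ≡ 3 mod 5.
M = 13 × 29 × 5 = 1885. M₁ = 145, y₁ ≡ 7 mod 13. M₂ = 65, y₂ ≡ 25 mod 29. M₃ = 377, y₃ ≡ 3 mod 5. n = 12×145×7 + 26×65×25 + 3×377×3 ≡ 1273 mod 1885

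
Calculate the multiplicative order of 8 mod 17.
Powers of 8 mod 17: 8^1≡8, 8^2≡13, 8^3≡2, 8^4≡16, 8^5≡9, 8^6≡4, 8^7≡15, 8^8≡1. Order = 8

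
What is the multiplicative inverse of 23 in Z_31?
Since 31 is prime, by Fermat 23^(-1) ≡ 23^{29} ≡ 27 (mod 31). Verify: 23 × 27 = 621 ≡ 1 (mod 31)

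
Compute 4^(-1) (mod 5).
Since 5 is prime, by Fermat 4^(-1) ≡ 4^{3} ≡ 4 (mod 5). Verify: 4 × 4 = 16 ≡ 1 (mod 5)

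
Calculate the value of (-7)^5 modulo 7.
By repeated squaring mod 7: (-7)^{1}≡0, (-7)^{2}≡0, (-7)^{4}≡0. Then (-7)^{5} = (-7)^{4+1} ≡ 0 × 0 ≡ 0 mod 7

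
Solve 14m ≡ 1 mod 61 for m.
Since 61 is prime, by Fermat 14^(-1) ≡ 14^{59} ≡ 48 mod 61. Verify: 14 × 48 = 672 ≡ 1 mod 61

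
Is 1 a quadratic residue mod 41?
By Euler's criterion: 1^{20} ≡ 1 mod 41. Since this equals 1, 1 is a QR.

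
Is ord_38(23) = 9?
Powers of 23 mod 38: 23^1≡23, 23^2≡35, 23^3≡7, 23^4≡9, 23^5≡17, 23^6≡11, 23^7≡25, 23^8≡5, 23^9≡1. First k with 23^k≡1 is k=9. Yes, ord_38(23) = 9.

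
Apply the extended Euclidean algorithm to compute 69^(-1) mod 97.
Extended GCD: 69(45) + 97(-32) = 1. So 69^(-1) ≡ 45 (mod 97). Verify: 69 × 45 = 3105 ≡ 1 (mod 97)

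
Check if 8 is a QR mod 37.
By Euler's criterion: 8^{18} ≡ 36 (mod 37). Since this equals -1 (≡ 36), 8 is not a QR.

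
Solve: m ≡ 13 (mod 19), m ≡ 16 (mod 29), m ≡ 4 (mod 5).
M = 19 × 29 × 5 = 2755. M₁ = 145, y₁ ≡ 8 (mod 19). M₂ = 95, y₂ ≡ 11 (mod 29). M₃ = 551, y₃ ≡ 1 (mod 5). m = 13×145×8 + 16×95×11 + 4×551×1 ≡ 944 (mod 2755)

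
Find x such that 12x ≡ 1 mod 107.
Since 107 is prime, by Fermat 12^(-1) ≡ 12^{105} ≡ 9 mod 107. Verify: 12 × 9 = 108 ≡ 1 mod 107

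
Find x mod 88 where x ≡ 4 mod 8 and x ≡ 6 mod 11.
M = 8 × 11 = 88. M₁ = 11, y₁ ≡ 3 mod 8. M₂ = 8, y₂ ≡ 7 mod 11. x = 4×11×3 + 6×8×7 ≡ 28 mod 88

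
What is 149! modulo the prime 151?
(150)! = (149)! × (150) ≡ -1 mod 151. So (149)! ≡ -1 × (150)^(-1) ≡ (-1)×(-1) = 1 mod 151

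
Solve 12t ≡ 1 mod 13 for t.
Since 13 is prime, by Fermat 12^(-1) ≡ 12^{11} ≡ 12 mod 13. Verify: 12 × 12 = 144 ≡ 1 mod 13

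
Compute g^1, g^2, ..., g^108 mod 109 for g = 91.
91^1, 91^2, ..., 91^{108} mod 109: [91, 106, 54, 9, 56, 82, 50, 81, 68, 84, 14, 75, 67, 102, 17, 21, 58, 46, 44, 80, 86, 87, 69, 66, 11, 20, 76, 49, 99, 71, 30, 5, 19, 94, 52, 45, 62, 83, 32, 78, 13, 93, 70, 48, 8, 74, 85, 105, 72, 12, 2, 73, 103, 108, 18, 3, 55, 100, 53, 27, 59, 28, 41, 25, 95, 34, 42, 7, 92, 88, 51, 63, 65, 29, 23, 22, 40, 43, 98, 89, 33, 60, 10, 38, 79, 104, 90, 15, 57, 64, 47, 26, 77, 31, 96, 16, 39, 61, 101, 35, 24, 4, 37, 97, 107, 36, 6, 1]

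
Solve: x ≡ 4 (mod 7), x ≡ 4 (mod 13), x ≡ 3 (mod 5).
M = 7 × 13 × 5 = 455. M₁ = 65, y₁ ≡ 4 (mod 7). M₂ = 35, y₂ ≡ 3 (mod 13). M₃ = 91, y₃ ≡ 1 (mod 5). x = 4×65×4 + 4×35×3 + 3×91×1 ≡ 368 (mod 455)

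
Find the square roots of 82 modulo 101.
The square roots of 82 mod 101 are 53 and 48. Verify: 53² = 2809 ≡ 82 mod 101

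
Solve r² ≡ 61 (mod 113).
The square roots of 61 mod 113 are 20 and 93. Verify: 20² = 400 ≡ 61 (mod 113)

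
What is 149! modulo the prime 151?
(150)! = (149)! × (150) ≡ -1 (mod 151). So (149)! ≡ -1 × (150)^(-1) ≡ (-1)×(-1) = 1 (mod 151)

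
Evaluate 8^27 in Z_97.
By repeated squaring (mod 97): 8^{1}≡8, 8^{2}≡64, 8^{4}≡22, 8^{8}≡96, 8^{16}≡1. Then 8^{27} = 8^{16+8+2+1} ≡ 1 × 96 × 64 × 8 ≡ 70 (mod 97)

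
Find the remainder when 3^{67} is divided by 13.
By Fermat: 3^{12} ≡ 1 (mod 13). 67 = 5×12 + 7. So 3^{67} ≡ 3^{7} ≡ 3 (mod 13)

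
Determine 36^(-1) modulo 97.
Since 97 is prime, by Fermat 36^(-1) ≡ 36^{95} ≡ 62 mod 97. Verify: 36 × 62 = 2232 ≡ 1 mod 97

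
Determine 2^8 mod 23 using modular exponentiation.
By repeated squaring mod 23: 2^{1}≡2, 2^{2}≡4, 2^{4}≡16, 2^{8}≡3. So 2^{8} ≡ 3 mod 23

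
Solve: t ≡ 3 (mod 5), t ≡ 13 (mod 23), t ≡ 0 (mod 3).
M = 5 × 23 × 3 = 345. M₁ = 69, y₁ ≡ 4 (mod 5). M₂ = 15, y₂ ≡ 20 (mod 23). M₃ = 115, y₃ ≡ 1 (mod 3). t = 3×69×4 + 13×15×20 + 0×115×1 ≡ 243 (mod 345)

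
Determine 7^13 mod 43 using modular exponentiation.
By repeated squaring (mod 43): 7^{1}≡7, 7^{2}≡6, 7^{4}≡36, 7^{8}≡6. Then 7^{13} = 7^{8+4+1} ≡ 6 × 36 × 7 ≡ 7 (mod 43)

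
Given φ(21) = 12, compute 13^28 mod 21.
By Euler: 13^{12} ≡ 1 (mod 21) since gcd(13, 21) = 1. 28 = 2×12 + 4. So 13^{28} ≡ 13^{4} ≡ 1 (mod 21)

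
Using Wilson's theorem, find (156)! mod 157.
By Wilson's theorem, (156)! ≡ -1 ≡ 156 mod 157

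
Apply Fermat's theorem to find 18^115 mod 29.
By Fermat: 18^{28} ≡ 1 mod 29. 115 = 4×28 + 3. So 18^{115} ≡ 18^{3} ≡ 3 mod 29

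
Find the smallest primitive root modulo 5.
g = 2. Powers: [2, 4, 3, 1] generates all 4 non-zero residues.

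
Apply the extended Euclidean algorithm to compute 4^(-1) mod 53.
Extended GCD: 4(-13) + 53(1) = 1. So 4^(-1) ≡ -13 ≡ 40 (mod 53). Verify: 4 × 40 = 160 ≡ 1 (mod 53)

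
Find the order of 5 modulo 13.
Powers of 5 mod 13: 5^1≡5, 5^2≡12, 5^3≡8, 5^4≡1. ord_13(5) = 4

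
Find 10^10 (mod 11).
Using Fermat: 10^{10} ≡ 1 (mod 11). 10 ≡ 0 (mod 10). So 10^{10} ≡ 10^{0} ≡ 1 (mod 11)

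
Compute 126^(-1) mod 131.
Since 131 is prime, by Fermat 126^(-1) ≡ 126^{129} ≡ 26 mod 131. Verify: 126 × 26 = 3276 ≡ 1 mod 131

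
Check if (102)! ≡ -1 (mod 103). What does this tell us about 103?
(102)! mod 103 = 102. Since this equals -1 (mod 103), Wilson confirms 103 is prime.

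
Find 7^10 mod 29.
By repeated squaring mod 29: 7^{1}≡7, 7^{2}≡20, 7^{4}≡23, 7^{8}≡7. Then 7^{10} = 7^{8+2} ≡ 7 × 20 ≡ 24 mod 29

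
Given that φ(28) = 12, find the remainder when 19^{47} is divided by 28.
By Euler: 19^{12} ≡ 1 (mod 28) since gcd(19, 28) = 1. 47 = 3×12 + 11. So 19^{47} ≡ 19^{11} ≡ 3 (mod 28)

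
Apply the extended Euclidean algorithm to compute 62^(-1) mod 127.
Extended GCD: 62(-43) + 127(21) = 1. So 62^(-1) ≡ -43 ≡ 84 mod 127. Verify: 62 × 84 = 5208 ≡ 1 mod 127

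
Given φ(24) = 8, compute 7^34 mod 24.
By Euler: 7^{8} ≡ 1 (mod 24) since gcd(7, 24) = 1. 34 = 4×8 + 2. So 7^{34} ≡ 7^{2} ≡ 1 (mod 24)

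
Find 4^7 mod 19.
By repeated squaring mod 19: 4^{1}≡4, 4^{2}≡16, 4^{4}≡9. Then 4^{7} = 4^{4+2+1} ≡ 9 × 16 × 4 ≡ 6 mod 19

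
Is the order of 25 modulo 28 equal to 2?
Powers of 25 mod 28: 25^1≡25, 25^2≡9, 25^3≡1. 25^2≡9≢1, so ord ≠ 2. No, the actual order is 3.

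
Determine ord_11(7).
Powers of 7 mod 11: 7^1≡7, 7^2≡5, 7^3≡2, 7^4≡3, 7^5≡10, 7^6≡4, 7^7≡6, 7^8≡9, 7^9≡8, 7^10≡1. Order = 10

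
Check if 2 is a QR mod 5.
By Euler's criterion: 2^{2} ≡ 4 (mod 5). Since this equals -1 (≡ 4), 2 is not a QR.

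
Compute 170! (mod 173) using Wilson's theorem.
(172)! = (170)! × (171) × (172) ≡ -1 (mod 173). So (170)! ≡ -1 × [(172)(171)]^(-1) ≡ 86 (mod 173)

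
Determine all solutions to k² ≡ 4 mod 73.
The square roots of 4 mod 73 are 2 and 71. Verify: 2² = 4 ≡ 4 mod 73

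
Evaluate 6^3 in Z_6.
6^{3} = 216 ≡ 0 (mod 6)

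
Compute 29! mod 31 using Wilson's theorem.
(30)! = (29)! × (30) ≡ -1 mod 31. So (29)! ≡ -1 × (30)^(-1) ≡ (-1)×(-1) = 1 mod 31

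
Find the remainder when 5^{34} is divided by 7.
By Fermat: 5^{6} ≡ 1 (mod 7). 34 = 5×6 + 4. So 5^{34} ≡ 5^{4} ≡ 2 (mod 7)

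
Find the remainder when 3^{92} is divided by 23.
By Fermat: 3^{22} ≡ 1 mod 23. 92 = 4×22 + 4. So 3^{92} ≡ 3^{4} ≡ 12 mod 23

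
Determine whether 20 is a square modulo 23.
By Euler's criterion: 20^{11} ≡ 22 mod 23. Since this equals -1 (≡ 22), 20 is not a QR.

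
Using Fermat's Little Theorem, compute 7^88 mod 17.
By Fermat: 7^{16} ≡ 1 mod 17. 88 = 5×16 + 8. So 7^{88} ≡ 7^{8} ≡ 16 mod 17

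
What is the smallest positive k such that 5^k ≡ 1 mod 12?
Powers of 5 mod 12: 5^1≡5, 5^2≡1. ord_12(5) = 2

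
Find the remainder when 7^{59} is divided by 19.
By Fermat: 7^{18} ≡ 1 mod 19. 59 = 3×18 + 5. So 7^{59} ≡ 7^{5} ≡ 11 mod 19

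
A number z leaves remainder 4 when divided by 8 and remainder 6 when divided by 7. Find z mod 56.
M = 8 × 7 = 56. M₁ = 7, y₁ ≡ 7 mod 8. M₂ = 8, y₂ ≡ 1 mod 7. z = 4×7×7 + 6×8×1 ≡ 20 mod 56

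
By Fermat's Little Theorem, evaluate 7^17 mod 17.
By Fermat: 7^{16} ≡ 1 mod 17. So 7^{17} = 7^{16} · 7^{1} ≡ 7^{1} ≡ 7 mod 17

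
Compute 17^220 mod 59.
Using Fermat: 17^{58} ≡ 1 mod 59. 220 ≡ 46 mod 58. So 17^{220} ≡ 17^{46} ≡ 9 mod 59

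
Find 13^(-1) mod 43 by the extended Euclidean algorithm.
Extended GCD: 13(10) + 43(-3) = 1. So 13^(-1) ≡ 10 mod 43. Verify: 13 × 10 = 130 ≡ 1 mod 43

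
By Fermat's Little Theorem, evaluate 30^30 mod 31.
By Fermat's Little Theorem, 30^{30} ≡ 1 (mod 31) since 31 is prime and gcd(30, 31) = 1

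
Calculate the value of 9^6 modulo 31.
By repeated squaring (mod 31): 9^{1}≡9, 9^{2}≡19, 9^{4}≡20. Then 9^{6} = 9^{4+2} ≡ 20 × 19 ≡ 8 (mod 31)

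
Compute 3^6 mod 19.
By repeated squaring mod 19: 3^{1}≡3, 3^{2}≡9, 3^{4}≡5. Then 3^{6} = 3^{4+2} ≡ 5 × 9 ≡ 7 mod 19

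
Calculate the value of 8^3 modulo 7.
8^{3} = 512 ≡ 1 (mod 7)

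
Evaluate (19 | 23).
(19/23) = 19^{11} mod 23 = -1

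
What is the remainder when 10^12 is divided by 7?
Using Fermat: 10^{6} ≡ 1 (mod 7). 12 ≡ 0 (mod 6). So 10^{12} ≡ 10^{0} ≡ 1 (mod 7)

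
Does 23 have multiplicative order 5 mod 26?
Powers of 23 mod 26: 23^1≡23, 23^2≡9, 23^3≡25, 23^4≡3, 23^5≡17, 23^6≡1. 23^5≡17≢1, so ord ≠ 5. No, the actual order is 6.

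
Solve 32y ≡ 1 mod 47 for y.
Since 47 is prime, by Fermat 32^(-1) ≡ 32^{45} ≡ 25 mod 47. Verify: 32 × 25 = 800 ≡ 1 mod 47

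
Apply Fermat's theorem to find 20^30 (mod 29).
By Fermat: 20^{28} ≡ 1 (mod 29). So 20^{30} = 20^{28} · 20^{2} ≡ 20^{2} ≡ 23 (mod 29)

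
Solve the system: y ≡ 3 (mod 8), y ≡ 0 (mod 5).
M = 8 × 5 = 40. M₁ = 5, y₁ ≡ 5 (mod 8). M₂ = 8, y₂ ≡ 2 (mod 5). y = 3×5×5 + 0×8×2 ≡ 35 (mod 40)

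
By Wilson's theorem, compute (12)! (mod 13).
By Wilson's theorem, (12)! ≡ -1 ≡ 12 (mod 13)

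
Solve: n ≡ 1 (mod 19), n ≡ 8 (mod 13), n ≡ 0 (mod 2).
M = 19 × 13 × 2 = 494. M₁ = 26, y₁ ≡ 11 (mod 19). M₂ = 38, y₂ ≡ 12 (mod 13). M₃ = 247, y₃ ≡ 1 (mod 2). n = 1×26×11 + 8×38×12 + 0×247×1 ≡ 476 (mod 494)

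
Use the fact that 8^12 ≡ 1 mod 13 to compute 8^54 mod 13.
By Fermat: 8^{12} ≡ 1 mod 13. 54 = 4×12 + 6. So 8^{54} ≡ 8^{6} ≡ 12 mod 13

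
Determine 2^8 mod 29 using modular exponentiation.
By repeated squaring (mod 29): 2^{1}≡2, 2^{2}≡4, 2^{4}≡16, 2^{8}≡24. So 2^{8} ≡ 24 (mod 29)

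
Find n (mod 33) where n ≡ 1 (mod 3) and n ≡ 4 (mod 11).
M = 3 × 11 = 33. M₁ = 11, y₁ ≡ 2 (mod 3). M₂ = 3, y₂ ≡ 4 (mod 11). n = 1×11×2 + 4×3×4 ≡ 4 (mod 33)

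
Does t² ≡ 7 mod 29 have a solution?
By Euler's criterion: 7^{14} ≡ 1 mod 29. Since this equals 1, 7 is a QR.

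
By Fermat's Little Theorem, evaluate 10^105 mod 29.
By Fermat: 10^{28} ≡ 1 mod 29. 105 = 3×28 + 21. So 10^{105} ≡ 10^{21} ≡ 12 mod 29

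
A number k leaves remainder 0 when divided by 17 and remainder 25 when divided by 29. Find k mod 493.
M = 17 × 29 = 493. M₁ = 29, y₁ ≡ 10 mod 17. M₂ = 17, y₂ ≡ 12 mod 29. k = 0×29×10 + 25×17×12 ≡ 170 mod 493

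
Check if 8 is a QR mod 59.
By Euler's criterion: 8^{29} ≡ 58 mod 59. Since this equals -1 (≡ 58), 8 is not a QR.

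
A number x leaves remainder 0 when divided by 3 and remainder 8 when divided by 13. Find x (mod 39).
M = 3 × 13 = 39. M₁ = 13, y₁ ≡ 1 (mod 3). M₂ = 3, y₂ ≡ 9 (mod 13). x = 0×13×1 + 8×3×9 ≡ 21 (mod 39)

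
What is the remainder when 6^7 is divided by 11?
By repeated squaring mod 11: 6^{1}≡6, 6^{2}≡3, 6^{4}≡9. Then 6^{7} = 6^{4+2+1} ≡ 9 × 3 × 6 ≡ 8 mod 11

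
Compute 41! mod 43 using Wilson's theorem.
(42)! = (41)! × (42) ≡ -1 mod 43. So (41)! ≡ -1 × (42)^(-1) ≡ (-1)×(-1) = 1 mod 43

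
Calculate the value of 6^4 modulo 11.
6^{4} = 1296 ≡ 9 (mod 11)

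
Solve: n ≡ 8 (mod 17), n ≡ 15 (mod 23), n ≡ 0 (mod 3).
M = 17 × 23 × 3 = 1173. M₁ = 69, y₁ ≡ 1 (mod 17). M₂ = 51, y₂ ≡ 14 (mod 23). M₃ = 391, y₃ ≡ 1 (mod 3). n = 8×69×1 + 15×51×14 + 0×391×1 ≡ 705 (mod 1173)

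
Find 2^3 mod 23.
2^{3} = 8 ≡ 8 mod 23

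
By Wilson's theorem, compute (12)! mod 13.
By Wilson's theorem, (12)! ≡ -1 ≡ 12 mod 13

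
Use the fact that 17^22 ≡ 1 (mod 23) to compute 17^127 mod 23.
By Fermat: 17^{22} ≡ 1 (mod 23). 127 = 5×22 + 17. So 17^{127} ≡ 17^{17} ≡ 11 (mod 23)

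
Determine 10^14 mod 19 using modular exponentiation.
By repeated squaring (mod 19): 10^{1}≡10, 10^{2}≡5, 10^{4}≡6, 10^{8}≡17. Then 10^{14} = 10^{8+4+2} ≡ 17 × 6 × 5 ≡ 16 (mod 19)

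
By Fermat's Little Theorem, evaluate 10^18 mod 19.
By Fermat's Little Theorem, 10^{18} ≡ 1 (mod 19) since 19 is prime and gcd(10, 19) = 1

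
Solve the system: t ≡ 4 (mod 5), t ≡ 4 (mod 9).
M = 5 × 9 = 45. M₁ = 9, y₁ ≡ 4 (mod 5). M₂ = 5, y₂ ≡ 2 (mod 9). t = 4×9×4 + 4×5×2 ≡ 4 (mod 45)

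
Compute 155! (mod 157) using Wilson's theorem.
(156)! = (155)! × (156) ≡ -1 (mod 157). So (155)! ≡ -1 × (156)^(-1) ≡ (-1)×(-1) = 1 (mod 157)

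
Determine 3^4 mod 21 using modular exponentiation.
3^{4} = 81 ≡ 18 (mod 21)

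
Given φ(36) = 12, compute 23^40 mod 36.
By Euler: 23^{12} ≡ 1 mod 36 since gcd(23, 36) = 1. 40 = 3×12 + 4. So 23^{40} ≡ 23^{4} ≡ 13 mod 36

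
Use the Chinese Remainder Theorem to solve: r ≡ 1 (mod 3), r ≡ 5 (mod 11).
M = 3 × 11 = 33. M₁ = 11, y₁ ≡ 2 (mod 3). M₂ = 3, y₂ ≡ 4 (mod 11). r = 1×11×2 + 5×3×4 ≡ 16 (mod 33)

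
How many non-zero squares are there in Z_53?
The squaring map on Z_53* is 2-to-1, so there are (52)/2 = 26 QRs.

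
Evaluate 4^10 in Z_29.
By repeated squaring mod 29: 4^{1}≡4, 4^{2}≡16, 4^{4}≡24, 4^{8}≡25. Then 4^{10} = 4^{8+2} ≡ 25 × 16 ≡ 23 mod 29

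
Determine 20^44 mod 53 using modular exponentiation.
By repeated squaring (mod 53): 20^{1}≡20, 20^{2}≡29, 20^{4}≡46, 20^{8}≡49, 20^{16}≡16, 20^{32}≡44. Then 20^{44} = 20^{32+8+4} ≡ 44 × 49 × 46 ≡ 13 (mod 53)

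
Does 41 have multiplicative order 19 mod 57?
Powers of 41 mod 57: 41^1≡41, 41^2≡28, 41^3≡8, 41^4≡43, 41^5≡53, 41^6≡7, 41^7≡2, 41^8≡25, 41^9≡56, 41^10≡16, 41^11≡29, 41^12≡49, 41^13≡14, 41^14≡4, 41^15≡50, 41^16≡55, 41^17≡32, 41^18≡1. Already 41^18≡1, so the order is 18 < 19. No, the actual order is 18.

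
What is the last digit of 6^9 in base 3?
By repeated squaring (mod 3): 6^{1}≡0, 6^{2}≡0, 6^{4}≡0, 6^{8}≡0. Then 6^{9} = 6^{8+1} ≡ 0 × 0 ≡ 0 (mod 3)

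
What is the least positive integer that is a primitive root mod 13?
g = 2. Powers: [2, 4, 8, 3, 6, 12, 11, 9, ...] generates all 12 non-zero residues.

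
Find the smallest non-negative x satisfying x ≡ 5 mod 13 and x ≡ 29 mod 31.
M = 13 × 31 = 403. M₁ = 31, y₁ ≡ 8 mod 13. M₂ = 13, y₂ ≡ 12 mod 31. x = 5×31×8 + 29×13×12 ≡ 122 mod 403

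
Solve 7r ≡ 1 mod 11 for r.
Since 11 is prime, by Fermat 7^(-1) ≡ 7^{9} ≡ 8 mod 11. Verify: 7 × 8 = 56 ≡ 1 mod 11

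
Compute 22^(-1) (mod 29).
Since 29 is prime, by Fermat 22^(-1) ≡ 22^{27} ≡ 4 (mod 29). Verify: 22 × 4 = 88 ≡ 1 (mod 29)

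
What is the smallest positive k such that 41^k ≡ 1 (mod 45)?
Powers of 41 mod 45: 41^1≡41, 41^2≡16, 41^3≡26, 41^4≡31, 41^5≡11, 41^6≡1. ord_45(41) = 6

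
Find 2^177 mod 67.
Using Fermat: 2^{66} ≡ 1 mod 67. 177 ≡ 45 mod 66. So 2^{177} ≡ 2^{45} ≡ 58 mod 67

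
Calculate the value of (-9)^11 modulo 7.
Using Fermat: (-9)^{6} ≡ 1 mod 7. 11 ≡ 5 mod 6. So (-9)^{11} ≡ (-9)^{5} ≡ 3 mod 7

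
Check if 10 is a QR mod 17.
By Euler's criterion: 10^{8} ≡ 16 mod 17. Since this equals -1 (≡ 16), 10 is not a QR.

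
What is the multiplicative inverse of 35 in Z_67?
Since 67 is prime, by Fermat 35^(-1) ≡ 35^{65} ≡ 23 mod 67. Verify: 35 × 23 = 805 ≡ 1 mod 67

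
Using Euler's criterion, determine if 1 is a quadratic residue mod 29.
By Euler's criterion: 1^{14} ≡ 1 mod 29. Since this equals 1, 1 is a QR.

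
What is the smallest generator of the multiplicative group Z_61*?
g = 2. Powers: [2, 4, 8, 16, 32, 3, 6, 12, ...] generates all 60 non-zero residues.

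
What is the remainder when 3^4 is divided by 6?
3^{4} = 81 ≡ 3 mod 6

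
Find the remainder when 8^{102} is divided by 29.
By Fermat: 8^{28} ≡ 1 mod 29. 102 = 3×28 + 18. So 8^{102} ≡ 8^{18} ≡ 22 mod 29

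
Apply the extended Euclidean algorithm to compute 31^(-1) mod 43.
Extended GCD: 31(-18) + 43(13) = 1. So 31^(-1) ≡ -18 ≡ 25 (mod 43). Verify: 31 × 25 = 775 ≡ 1 (mod 43)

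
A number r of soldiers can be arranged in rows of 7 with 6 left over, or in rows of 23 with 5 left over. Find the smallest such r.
M = 7 × 23 = 161. M₁ = 23, y₁ ≡ 4 (mod 7). M₂ = 7, y₂ ≡ 10 (mod 23). r = 6×23×4 + 5×7×10 ≡ 97 (mod 161)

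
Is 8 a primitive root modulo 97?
8^{16} ≡ 1 (mod 97) and 16 < 96, so ord_97(8) = 16 ≠ 96 and 8 is not a primitive root.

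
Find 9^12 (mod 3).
By repeated squaring (mod 3): 9^{1}≡0, 9^{2}≡0, 9^{4}≡0, 9^{8}≡0. Then 9^{12} = 9^{8+4} ≡ 0 × 0 ≡ 0 (mod 3)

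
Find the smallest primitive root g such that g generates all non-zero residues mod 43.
g = 3. For each prime q|42: 3^{21}≡42, 3^{14}≡36, 3^{6}≡41, none ≡ 1, so ord_43(3) = 42 and 3 is a primitive root.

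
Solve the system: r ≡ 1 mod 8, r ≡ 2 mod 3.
M = 8 × 3 = 24. M₁ = 3, y₁ ≡ 3 mod 8. M₂ = 8, y₂ ≡ 2 mod 3. r = 1×3×3 + 2×8×2 ≡ 17 mod 24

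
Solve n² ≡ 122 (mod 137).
The square roots of 122 mod 137 are 56 and 81. Verify: 56² = 3136 ≡ 122 (mod 137)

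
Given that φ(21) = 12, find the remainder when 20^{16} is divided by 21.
By Euler: 20^{12} ≡ 1 (mod 21) since gcd(20, 21) = 1. 16 = 1×12 + 4. So 20^{16} ≡ 20^{4} ≡ 1 (mod 21)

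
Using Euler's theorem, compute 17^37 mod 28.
By Euler: 17^{12} ≡ 1 (mod 28) since gcd(17, 28) = 1. 37 = 3×12 + 1. So 17^{37} ≡ 17^{1} ≡ 17 (mod 28)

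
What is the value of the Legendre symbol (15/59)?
(15/59) = 15^{29} mod 59 = 1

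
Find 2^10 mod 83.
By repeated squaring mod 83: 2^{1}≡2, 2^{2}≡4, 2^{4}≡16, 2^{8}≡7. Then 2^{10} = 2^{8+2} ≡ 7 × 4 ≡ 28 mod 83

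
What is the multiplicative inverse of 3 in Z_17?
Since 17 is prime, by Fermat 3^(-1) ≡ 3^{15} ≡ 6 (mod 17). Verify: 3 × 6 = 18 ≡ 1 (mod 17)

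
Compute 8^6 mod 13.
By repeated squaring (mod 13): 8^{1}≡8, 8^{2}≡12, 8^{4}≡1. Then 8^{6} = 8^{4+2} ≡ 1 × 12 ≡ 12 (mod 13)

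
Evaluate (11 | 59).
(11/59) = 11^{29} mod 59 = -1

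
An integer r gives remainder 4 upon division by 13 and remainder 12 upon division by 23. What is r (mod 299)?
M = 13 × 23 = 299. M₁ = 23, y₁ ≡ 4 (mod 13). M₂ = 13, y₂ ≡ 16 (mod 23). r = 4×23×4 + 12×13×16 ≡ 173 (mod 299)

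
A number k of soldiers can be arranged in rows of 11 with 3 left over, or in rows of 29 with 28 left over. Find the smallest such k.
M = 11 × 29 = 319. M₁ = 29, y₁ ≡ 8 (mod 11). M₂ = 11, y₂ ≡ 8 (mod 29). k = 3×29×8 + 28×11×8 ≡ 289 (mod 319)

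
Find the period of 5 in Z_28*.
Powers of 5 mod 28: 5^1≡5, 5^2≡25, 5^3≡13, 5^4≡9, 5^5≡17, 5^6≡1. ord_28(5) = 6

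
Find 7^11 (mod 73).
By repeated squaring (mod 73): 7^{1}≡7, 7^{2}≡49, 7^{4}≡65, 7^{8}≡64. Then 7^{11} = 7^{8+2+1} ≡ 64 × 49 × 7 ≡ 52 (mod 73)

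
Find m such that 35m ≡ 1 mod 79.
Since 79 is prime, by Fermat 35^(-1) ≡ 35^{77} ≡ 70 mod 79. Verify: 35 × 70 = 2450 ≡ 1 mod 79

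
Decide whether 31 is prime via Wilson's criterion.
(30)! mod 31 = 30. Since 30 ≡ -1 mod 31, 31 is prime.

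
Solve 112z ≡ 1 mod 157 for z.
Since 157 is prime, by Fermat 112^(-1) ≡ 112^{155} ≡ 150 mod 157. Verify: 112 × 150 = 16800 ≡ 1 mod 157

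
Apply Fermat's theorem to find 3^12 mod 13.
By Fermat's Little Theorem, 3^{12} ≡ 1 mod 13 since 13 is prime and gcd(3, 13) = 1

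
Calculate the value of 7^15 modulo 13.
Using Fermat: 7^{12} ≡ 1 mod 13. 15 ≡ 3 mod 12. So 7^{15} ≡ 7^{3} ≡ 5 mod 13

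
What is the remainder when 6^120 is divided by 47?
Using Fermat: 6^{46} ≡ 1 (mod 47). 120 ≡ 28 (mod 46). So 6^{120} ≡ 6^{28} ≡ 21 (mod 47)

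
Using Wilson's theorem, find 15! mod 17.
(16)! = (15)! × (16) ≡ -1 (mod 17). So (15)! ≡ -1 × (16)^(-1) ≡ (-1)×(-1) = 1 (mod 17)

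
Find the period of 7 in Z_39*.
Powers of 7 mod 39: 7^1≡7, 7^2≡10, 7^3≡31, 7^4≡22, 7^5≡37, 7^6≡25, 7^7≡19, 7^8≡16, 7^9≡34, 7^10≡4, 7^11≡28, 7^12≡1. So the order of 7 is 12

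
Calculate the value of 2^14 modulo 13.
Using Fermat: 2^{12} ≡ 1 (mod 13). 14 ≡ 2 (mod 12). So 2^{14} ≡ 2^{2} ≡ 4 (mod 13)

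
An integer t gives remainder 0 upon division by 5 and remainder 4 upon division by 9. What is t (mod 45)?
M = 5 × 9 = 45. M₁ = 9, y₁ ≡ 4 (mod 5). M₂ = 5, y₂ ≡ 2 (mod 9). t = 0×9×4 + 4×5×2 ≡ 40 (mod 45)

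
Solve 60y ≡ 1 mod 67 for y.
Since 67 is prime, by Fermat 60^(-1) ≡ 60^{65} ≡ 19 mod 67. Verify: 60 × 19 = 1140 ≡ 1 mod 67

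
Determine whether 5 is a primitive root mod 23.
ord_23(5) divides 22. For each prime q|22: 5^{11}≡22, 5^{2}≡2, none ≡ 1. So 5 has order 22 and is a primitive root mod 23.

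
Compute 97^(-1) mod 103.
Since 103 is prime, by Fermat 97^(-1) ≡ 97^{101} ≡ 17 mod 103. Verify: 97 × 17 = 1649 ≡ 1 mod 103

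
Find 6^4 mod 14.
6^{4} = 1296 ≡ 8 mod 14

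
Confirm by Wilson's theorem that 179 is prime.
(178)! mod 179 = 178. Since this equals -1 mod 179, Wilson confirms 179 is prime.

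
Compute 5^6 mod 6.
By repeated squaring (mod 6): 5^{1}≡5, 5^{2}≡1, 5^{4}≡1. Then 5^{6} = 5^{4+2} ≡ 1 × 1 ≡ 1 (mod 6)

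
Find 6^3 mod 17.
6^{3} = 216 ≡ 12 mod 17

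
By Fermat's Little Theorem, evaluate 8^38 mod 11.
By Fermat: 8^{10} ≡ 1 mod 11. 38 = 3×10 + 8. So 8^{38} ≡ 8^{8} ≡ 5 mod 11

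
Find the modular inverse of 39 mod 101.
Since 101 is prime, by Fermat 39^(-1) ≡ 39^{99} ≡ 57 mod 101. Verify: 39 × 57 = 2223 ≡ 1 mod 101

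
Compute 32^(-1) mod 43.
Since 43 is prime, by Fermat 32^(-1) ≡ 32^{41} ≡ 39 mod 43. Verify: 32 × 39 = 1248 ≡ 1 mod 43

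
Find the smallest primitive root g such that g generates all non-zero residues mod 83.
g = 2. Powers: [2, 4, 8, 16, 32, 64, 45, ...] generates all 82 non-zero residues.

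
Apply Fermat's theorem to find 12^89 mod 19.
By Fermat: 12^{18} ≡ 1 mod 19. 89 = 4×18 + 17. So 12^{89} ≡ 12^{17} ≡ 8 mod 19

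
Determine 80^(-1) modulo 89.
Since 89 is prime, by Fermat 80^(-1) ≡ 80^{87} ≡ 79 (mod 89). Verify: 80 × 79 = 6320 ≡ 1 (mod 89)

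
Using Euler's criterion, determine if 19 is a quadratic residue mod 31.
By Euler's criterion: 19^{15} ≡ 1 (mod 31). Since this equals 1, 19 is a QR.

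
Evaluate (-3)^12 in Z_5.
Using Fermat: (-3)^{4} ≡ 1 mod 5. 12 ≡ 0 mod 4. So (-3)^{12} ≡ (-3)^{0} ≡ 1 mod 5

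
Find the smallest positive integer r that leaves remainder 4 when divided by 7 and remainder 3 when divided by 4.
M = 7 × 4 = 28. M₁ = 4, y₁ ≡ 2 mod 7. M₂ = 7, y₂ ≡ 3 mod 4. r = 4×4×2 + 3×7×3 ≡ 11 mod 28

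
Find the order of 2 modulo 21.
Powers of 2 mod 21: 2^1≡2, 2^2≡4, 2^3≡8, 2^4≡16, 2^5≡11, 2^6≡1. So the order of 2 is 6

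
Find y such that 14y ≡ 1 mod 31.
Since 31 is prime, by Fermat 14^(-1) ≡ 14^{29} ≡ 20 mod 31. Verify: 14 × 20 = 280 ≡ 1 mod 31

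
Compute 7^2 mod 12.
7^{2} = 49 ≡ 1 (mod 12)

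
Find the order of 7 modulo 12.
Powers of 7 mod 12: 7^1≡7, 7^2≡1. So the order of 7 is 2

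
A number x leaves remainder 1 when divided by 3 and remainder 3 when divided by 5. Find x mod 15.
M = 3 × 5 = 15. M₁ = 5, y₁ ≡ 2 mod 3. M₂ = 3, y₂ ≡ 2 mod 5. x = 1×5×2 + 3×3×2 ≡ 13 mod 15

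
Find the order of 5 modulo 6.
Powers of 5 mod 6: 5^1≡5, 5^2≡1. Order = 2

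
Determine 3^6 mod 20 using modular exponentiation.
By repeated squaring mod 20: 3^{1}≡3, 3^{2}≡9, 3^{4}≡1. Then 3^{6} = 3^{4+2} ≡ 1 × 9 ≡ 9 mod 20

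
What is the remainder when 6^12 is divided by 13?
Using Fermat: 6^{12} ≡ 1 (mod 13). 12 ≡ 0 (mod 12). So 6^{12} ≡ 6^{0} ≡ 1 (mod 13)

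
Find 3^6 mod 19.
By repeated squaring mod 19: 3^{1}≡3, 3^{2}≡9, 3^{4}≡5. Then 3^{6} = 3^{4+2} ≡ 5 × 9 ≡ 7 mod 19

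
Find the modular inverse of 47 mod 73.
Since 73 is prime, by Fermat 47^(-1) ≡ 47^{71} ≡ 14 mod 73. Verify: 47 × 14 = 658 ≡ 1 mod 73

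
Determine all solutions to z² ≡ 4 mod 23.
The square roots of 4 mod 23 are 2 and 21. Verify: 2² = 4 ≡ 4 mod 23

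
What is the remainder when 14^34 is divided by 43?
By repeated squaring (mod 43): 14^{1}≡14, 14^{2}≡24, 14^{4}≡17, 14^{8}≡31, 14^{16}≡15, 14^{32}≡10. Then 14^{34} = 14^{32+2} ≡ 10 × 24 ≡ 25 (mod 43)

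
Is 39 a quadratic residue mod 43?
By Euler's criterion: 39^{21} ≡ 42 (mod 43). Since this equals -1 (≡ 42), 39 is not a QR.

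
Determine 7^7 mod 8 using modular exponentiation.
By repeated squaring (mod 8): 7^{1}≡7, 7^{2}≡1, 7^{4}≡1. Then 7^{7} = 7^{4+2+1} ≡ 1 × 1 × 7 ≡ 7 (mod 8)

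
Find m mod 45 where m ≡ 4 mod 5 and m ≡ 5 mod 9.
M = 5 × 9 = 45. M₁ = 9, y₁ ≡ 4 mod 5. M₂ = 5, y₂ ≡ 2 mod 9. m = 4×9×4 + 5×5×2 ≡ 14 mod 45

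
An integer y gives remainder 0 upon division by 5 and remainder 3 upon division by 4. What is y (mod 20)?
M = 5 × 4 = 20. M₁ = 4, y₁ ≡ 4 (mod 5). M₂ = 5, y₂ ≡ 1 (mod 4). y = 0×4×4 + 3×5×1 ≡ 15 (mod 20)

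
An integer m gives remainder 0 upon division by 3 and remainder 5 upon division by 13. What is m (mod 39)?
M = 3 × 13 = 39. M₁ = 13, y₁ ≡ 1 (mod 3). M₂ = 3, y₂ ≡ 9 (mod 13). m = 0×13×1 + 5×3×9 ≡ 18 (mod 39)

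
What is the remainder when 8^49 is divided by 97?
By repeated squaring mod 97: 8^{1}≡8, 8^{2}≡64, 8^{4}≡22, 8^{8}≡96, 8^{16}≡1, 8^{32}≡1. Then 8^{49} = 8^{32+16+1} ≡ 1 × 1 × 8 ≡ 8 mod 97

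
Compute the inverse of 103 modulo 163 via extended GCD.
Extended GCD: 103(19) + 163(-12) = 1. So 103^(-1) ≡ 19 (mod 163). Verify: 103 × 19 = 1957 ≡ 1 (mod 163)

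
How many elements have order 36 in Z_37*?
Number of primitive roots mod 37 = φ(p-1) = φ(36) = 12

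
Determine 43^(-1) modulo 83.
Since 83 is prime, by Fermat 43^(-1) ≡ 43^{81} ≡ 56 (mod 83). Verify: 43 × 56 = 2408 ≡ 1 (mod 83)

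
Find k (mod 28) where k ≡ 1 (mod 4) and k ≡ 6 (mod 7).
M = 4 × 7 = 28. M₁ = 7, y₁ ≡ 3 (mod 4). M₂ = 4, y₂ ≡ 2 (mod 7). k = 1×7×3 + 6×4×2 ≡ 13 (mod 28)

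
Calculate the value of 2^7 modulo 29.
By repeated squaring (mod 29): 2^{1}≡2, 2^{2}≡4, 2^{4}≡16. Then 2^{7} = 2^{4+2+1} ≡ 16 × 4 × 2 ≡ 12 (mod 29)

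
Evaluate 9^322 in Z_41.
Using Fermat: 9^{40} ≡ 1 (mod 41). 322 ≡ 2 (mod 40). So 9^{322} ≡ 9^{2} ≡ 40 (mod 41)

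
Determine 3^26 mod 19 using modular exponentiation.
Using Fermat: 3^{18} ≡ 1 mod 19. 26 ≡ 8 mod 18. So 3^{26} ≡ 3^{8} ≡ 6 mod 19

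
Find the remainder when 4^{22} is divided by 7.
By Fermat: 4^{6} ≡ 1 mod 7. 22 = 3×6 + 4. So 4^{22} ≡ 4^{4} ≡ 4 mod 7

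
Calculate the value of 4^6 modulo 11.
By repeated squaring mod 11: 4^{1}≡4, 4^{2}≡5, 4^{4}≡3. Then 4^{6} = 4^{4+2} ≡ 3 × 5 ≡ 4 mod 11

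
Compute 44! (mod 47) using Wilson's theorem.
(46)! = (44)! × (45) × (46) ≡ -1 (mod 47). So (44)! ≡ -1 × [(46)(45)]^(-1) ≡ 23 (mod 47)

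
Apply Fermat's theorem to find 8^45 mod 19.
By Fermat: 8^{18} ≡ 1 mod 19. 45 = 2×18 + 9. So 8^{45} ≡ 8^{9} ≡ 18 mod 19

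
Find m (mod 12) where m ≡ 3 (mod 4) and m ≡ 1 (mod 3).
M = 4 × 3 = 12. M₁ = 3, y₁ ≡ 3 (mod 4). M₂ = 4, y₂ ≡ 1 (mod 3). m = 3×3×3 + 1×4×1 ≡ 7 (mod 12)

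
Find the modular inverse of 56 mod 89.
Since 89 is prime, by Fermat 56^(-1) ≡ 56^{87} ≡ 62 mod 89. Verify: 56 × 62 = 3472 ≡ 1 mod 89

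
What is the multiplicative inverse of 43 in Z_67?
Since 67 is prime, by Fermat 43^(-1) ≡ 43^{65} ≡ 53 mod 67. Verify: 43 × 53 = 2279 ≡ 1 mod 67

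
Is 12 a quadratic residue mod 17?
By Euler's criterion: 12^{8} ≡ 16 mod 17. Since this equals -1 (≡ 16), 12 is not a QR.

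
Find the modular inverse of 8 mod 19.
Since 19 is prime, by Fermat 8^(-1) ≡ 8^{17} ≡ 12 (mod 19). Verify: 8 × 12 = 96 ≡ 1 (mod 19)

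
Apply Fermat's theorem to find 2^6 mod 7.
By Fermat's Little Theorem, 2^{6} ≡ 1 mod 7 since 7 is prime and gcd(2, 7) = 1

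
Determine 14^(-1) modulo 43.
Since 43 is prime, by Fermat 14^(-1) ≡ 14^{41} ≡ 40 (mod 43). Verify: 14 × 40 = 560 ≡ 1 (mod 43)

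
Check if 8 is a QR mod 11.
By Euler's criterion: 8^{5} ≡ 10 mod 11. Since this equals -1 (≡ 10), 8 is not a QR.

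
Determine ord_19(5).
Powers of 5 mod 19: 5^1≡5, 5^2≡6, 5^3≡11, 5^4≡17, 5^5≡9, 5^6≡7, 5^7≡16, 5^8≡4, 5^9≡1. So the order of 5 is 9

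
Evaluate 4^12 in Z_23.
By repeated squaring (mod 23): 4^{1}≡4, 4^{2}≡16, 4^{4}≡3, 4^{8}≡9. Then 4^{12} = 4^{8+4} ≡ 9 × 3 ≡ 4 (mod 23)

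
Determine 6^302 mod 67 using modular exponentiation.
Using Fermat: 6^{66} ≡ 1 mod 67. 302 ≡ 38 mod 66. So 6^{302} ≡ 6^{38} ≡ 4 mod 67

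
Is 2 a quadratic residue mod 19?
By Euler's criterion: 2^{9} ≡ 18 (mod 19). Since this equals -1 (≡ 18), 2 is not a QR.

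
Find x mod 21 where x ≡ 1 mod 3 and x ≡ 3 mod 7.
M = 3 × 7 = 21. M₁ = 7, y₁ ≡ 1 mod 3. M₂ = 3, y₂ ≡ 5 mod 7. x = 1×7×1 + 3×3×5 ≡ 10 mod 21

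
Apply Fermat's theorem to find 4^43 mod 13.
By Fermat: 4^{12} ≡ 1 mod 13. 43 = 3×12 + 7. So 4^{43} ≡ 4^{7} ≡ 4 mod 13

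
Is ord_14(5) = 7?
Powers of 5 mod 14: 5^1≡5, 5^2≡11, 5^3≡13, 5^4≡9, 5^5≡3, 5^6≡1. Already 5^6≡1, so the order is 6 < 7. No, the actual order is 6.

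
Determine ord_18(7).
Powers of 7 mod 18: 7^1≡7, 7^2≡13, 7^3≡1. Order = 3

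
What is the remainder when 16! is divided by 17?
By Wilson's theorem, (16)! ≡ -1 ≡ 16 mod 17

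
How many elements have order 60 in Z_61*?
Number of primitive roots mod 61 = φ(p-1) = φ(60) = 16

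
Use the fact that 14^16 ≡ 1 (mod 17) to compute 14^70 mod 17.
By Fermat: 14^{16} ≡ 1 (mod 17). 70 = 4×16 + 6. So 14^{70} ≡ 14^{6} ≡ 15 (mod 17)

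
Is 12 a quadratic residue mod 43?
By Euler's criterion: 12^{21} ≡ 42 (mod 43). Since this equals -1 (≡ 42), 12 is not a QR.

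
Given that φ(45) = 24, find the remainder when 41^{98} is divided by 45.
By Euler: 41^{24} ≡ 1 (mod 45) since gcd(41, 45) = 1. 98 = 4×24 + 2. So 41^{98} ≡ 41^{2} ≡ 16 (mod 45)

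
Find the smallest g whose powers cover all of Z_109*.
g = 6. For each prime q|108: 6^{54}≡108, 6^{36}≡63, none ≡ 1, so ord_109(6) = 108 and 6 is a primitive root.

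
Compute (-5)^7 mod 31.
By repeated squaring (mod 31): (-5)^{1}≡26, (-5)^{2}≡25, (-5)^{4}≡5. Then (-5)^{7} = (-5)^{4+2+1} ≡ 5 × 25 × 26 ≡ 26 (mod 31)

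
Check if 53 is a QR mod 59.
By Euler's criterion: 53^{29} ≡ 1 (mod 59). Since this equals 1, 53 is a QR.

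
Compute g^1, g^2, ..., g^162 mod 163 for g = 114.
114^1, 114^2, ..., 114^{162} mod 163: [114, 119, 37, 143, 2, 65, 75, 74, 123, 4, 130, 150, 148, 83, 8, 97, 137, 133, 3, 16, 31, 111, 103, 6, 32, 62, 59, 43, 12, 64, 124, 118, 86, 24, 128, 85, 73, 9, 48, 93, 7, 146, 18, 96, 23, 14, 129, 36, 29, 46, 28, 95, 72, 58, 92, 56, 27, 144, 116, 21, 112, 54, 125, 69, 42, 61, 108, 87, 138, 84, 122, 53, 11, 113, 5, 81, 106, 22, 63, 10, 162, 49, 44, 126, 20, 161, 98, 88, 89, 40, 159, 33, 13, 15, 80, 155, 66, 26, 30, 160, 147, 132, 52, 60, 157, 131, 101, 104, 120, 151, 99, 39, 45, 77, 139, 35, 78, 90, 154, 115, 70, 156, 17, 145, 67, 140, 149, 34, 127, 134, 117, 135, 68, 91, 105, 71, 107, 136, 19, 47, 142, 51, 109, 38, 94, 121, 102, 55, 76, 25, 79, 41, 110, 152, 50, 158, 82, 57, 141, 100, 153, 1]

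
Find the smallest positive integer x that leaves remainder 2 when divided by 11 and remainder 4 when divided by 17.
M = 11 × 17 = 187. M₁ = 17, y₁ ≡ 2 mod 11. M₂ = 11, y₂ ≡ 14 mod 17. x = 2×17×2 + 4×11×14 ≡ 123 mod 187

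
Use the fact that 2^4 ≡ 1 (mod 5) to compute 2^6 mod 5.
By Fermat: 2^{4} ≡ 1 (mod 5). So 2^{6} = 2^{4} · 2^{2} ≡ 2^{2} ≡ 4 (mod 5)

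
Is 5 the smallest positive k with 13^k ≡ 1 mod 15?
Powers of 13 mod 15: 13^1≡13, 13^2≡4, 13^3≡7, 13^4≡1. Already 13^4≡1, so the order is 4 < 5. No, the actual order is 4.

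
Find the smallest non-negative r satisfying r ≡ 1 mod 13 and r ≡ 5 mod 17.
M = 13 × 17 = 221. M₁ = 17, y₁ ≡ 10 mod 13. M₂ = 13, y₂ ≡ 4 mod 17. r = 1×17×10 + 5×13×4 ≡ 209 mod 221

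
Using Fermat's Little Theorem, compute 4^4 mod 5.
By Fermat's Little Theorem, 4^{4} ≡ 1 (mod 5) since 5 is prime and gcd(4, 5) = 1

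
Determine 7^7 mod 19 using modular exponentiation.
By repeated squaring mod 19: 7^{1}≡7, 7^{2}≡11, 7^{4}≡7. Then 7^{7} = 7^{4+2+1} ≡ 7 × 11 × 7 ≡ 7 mod 19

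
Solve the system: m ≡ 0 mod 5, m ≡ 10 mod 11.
M = 5 × 11 = 55. M₁ = 11, y₁ ≡ 1 mod 5. M₂ = 5, y₂ ≡ 9 mod 11. m = 0×11×1 + 10×5×9 ≡ 10 mod 55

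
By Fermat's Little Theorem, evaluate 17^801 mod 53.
By Fermat: 17^{52} ≡ 1 mod 53. 801 ≡ 21 mod 52. So 17^{801} ≡ 17^{21} ≡ 4 mod 53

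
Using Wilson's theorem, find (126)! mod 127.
By Wilson's theorem, (126)! ≡ -1 ≡ 126 (mod 127)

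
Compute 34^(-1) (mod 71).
Since 71 is prime, by Fermat 34^(-1) ≡ 34^{69} ≡ 23 (mod 71). Verify: 34 × 23 = 782 ≡ 1 (mod 71)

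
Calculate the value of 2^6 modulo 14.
By repeated squaring mod 14: 2^{1}≡2, 2^{2}≡4, 2^{4}≡2. Then 2^{6} = 2^{4+2} ≡ 2 × 4 ≡ 8 mod 14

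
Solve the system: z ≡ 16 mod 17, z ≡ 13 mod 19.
M = 17 × 19 = 323. M₁ = 19, y₁ ≡ 9 mod 17. M₂ = 17, y₂ ≡ 9 mod 19. z = 16×19×9 + 13×17×9 ≡ 203 mod 323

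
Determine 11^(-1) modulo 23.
Since 23 is prime, by Fermat 11^(-1) ≡ 11^{21} ≡ 21 mod 23. Verify: 11 × 21 = 231 ≡ 1 mod 23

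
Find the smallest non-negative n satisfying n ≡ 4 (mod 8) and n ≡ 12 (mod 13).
M = 8 × 13 = 104. M₁ = 13, y₁ ≡ 5 (mod 8). M₂ = 8, y₂ ≡ 5 (mod 13). n = 4×13×5 + 12×8×5 ≡ 12 (mod 104)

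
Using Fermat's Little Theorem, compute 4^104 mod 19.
By Fermat: 4^{18} ≡ 1 mod 19. 104 = 5×18 + 14. So 4^{104} ≡ 4^{14} ≡ 17 mod 19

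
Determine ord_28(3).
Powers of 3 mod 28: 3^1≡3, 3^2≡9, 3^3≡27, 3^4≡25, 3^5≡19, 3^6≡1. So the order of 3 is 6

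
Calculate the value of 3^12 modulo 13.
Using Fermat: 3^{12} ≡ 1 mod 13. 12 ≡ 0 mod 12. So 3^{12} ≡ 3^{0} ≡ 1 mod 13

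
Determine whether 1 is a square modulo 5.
By Euler's criterion: 1^{2} ≡ 1 (mod 5). Since this equals 1, 1 is a QR.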